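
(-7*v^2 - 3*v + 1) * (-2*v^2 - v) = 14*v^4 + 13*v^3 + v^2 - v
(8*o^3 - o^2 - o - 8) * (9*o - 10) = 72*o^4 - 89*o^3 + o^2 - 62*o + 80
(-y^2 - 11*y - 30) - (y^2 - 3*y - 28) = -2*y^2 - 8*y - 2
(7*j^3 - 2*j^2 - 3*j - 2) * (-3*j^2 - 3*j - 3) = -21*j^5 - 15*j^4 - 6*j^3 + 21*j^2 + 15*j + 6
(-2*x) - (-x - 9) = 9 - x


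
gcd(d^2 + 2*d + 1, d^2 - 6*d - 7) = d + 1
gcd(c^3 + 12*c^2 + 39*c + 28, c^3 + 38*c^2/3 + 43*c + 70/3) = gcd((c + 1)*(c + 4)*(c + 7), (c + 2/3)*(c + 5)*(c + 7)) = c + 7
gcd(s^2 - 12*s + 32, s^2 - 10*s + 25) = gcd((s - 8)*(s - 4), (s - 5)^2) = 1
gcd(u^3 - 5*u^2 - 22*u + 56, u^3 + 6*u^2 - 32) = u^2 + 2*u - 8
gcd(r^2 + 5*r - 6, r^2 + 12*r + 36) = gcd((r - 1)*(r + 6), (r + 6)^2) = r + 6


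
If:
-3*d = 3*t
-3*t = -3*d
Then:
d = 0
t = 0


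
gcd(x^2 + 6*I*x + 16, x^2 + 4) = x - 2*I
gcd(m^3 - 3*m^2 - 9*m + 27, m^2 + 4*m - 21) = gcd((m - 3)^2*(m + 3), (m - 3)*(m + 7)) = m - 3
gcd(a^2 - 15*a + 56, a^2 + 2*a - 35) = 1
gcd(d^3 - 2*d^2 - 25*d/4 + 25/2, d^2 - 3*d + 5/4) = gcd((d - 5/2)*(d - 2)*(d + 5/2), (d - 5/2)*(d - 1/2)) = d - 5/2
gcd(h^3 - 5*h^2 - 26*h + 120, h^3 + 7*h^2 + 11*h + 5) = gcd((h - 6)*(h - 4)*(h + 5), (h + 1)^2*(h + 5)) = h + 5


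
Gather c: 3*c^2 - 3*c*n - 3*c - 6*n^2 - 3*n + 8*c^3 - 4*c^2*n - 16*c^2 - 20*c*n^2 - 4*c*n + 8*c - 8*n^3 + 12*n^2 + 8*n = 8*c^3 + c^2*(-4*n - 13) + c*(-20*n^2 - 7*n + 5) - 8*n^3 + 6*n^2 + 5*n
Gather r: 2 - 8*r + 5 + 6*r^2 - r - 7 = 6*r^2 - 9*r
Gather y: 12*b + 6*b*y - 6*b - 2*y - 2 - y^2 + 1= 6*b - y^2 + y*(6*b - 2) - 1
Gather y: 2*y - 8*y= -6*y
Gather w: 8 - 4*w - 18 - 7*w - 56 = -11*w - 66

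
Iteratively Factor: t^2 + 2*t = (t)*(t + 2)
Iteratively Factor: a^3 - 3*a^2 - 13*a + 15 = (a - 1)*(a^2 - 2*a - 15) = (a - 5)*(a - 1)*(a + 3)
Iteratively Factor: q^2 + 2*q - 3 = (q - 1)*(q + 3)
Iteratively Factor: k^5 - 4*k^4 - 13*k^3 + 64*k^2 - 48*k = (k - 4)*(k^4 - 13*k^2 + 12*k) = (k - 4)*(k - 3)*(k^3 + 3*k^2 - 4*k) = k*(k - 4)*(k - 3)*(k^2 + 3*k - 4) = k*(k - 4)*(k - 3)*(k - 1)*(k + 4)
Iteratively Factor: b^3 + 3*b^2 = (b + 3)*(b^2) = b*(b + 3)*(b)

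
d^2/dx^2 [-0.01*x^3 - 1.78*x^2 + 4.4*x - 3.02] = -0.06*x - 3.56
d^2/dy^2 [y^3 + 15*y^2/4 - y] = 6*y + 15/2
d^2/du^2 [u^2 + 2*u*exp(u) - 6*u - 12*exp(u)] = 2*u*exp(u) - 8*exp(u) + 2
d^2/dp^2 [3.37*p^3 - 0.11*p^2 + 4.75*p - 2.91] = 20.22*p - 0.22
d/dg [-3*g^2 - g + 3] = -6*g - 1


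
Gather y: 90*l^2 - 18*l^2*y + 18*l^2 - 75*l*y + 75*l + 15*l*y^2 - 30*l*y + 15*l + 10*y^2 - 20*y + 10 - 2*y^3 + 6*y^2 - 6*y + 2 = 108*l^2 + 90*l - 2*y^3 + y^2*(15*l + 16) + y*(-18*l^2 - 105*l - 26) + 12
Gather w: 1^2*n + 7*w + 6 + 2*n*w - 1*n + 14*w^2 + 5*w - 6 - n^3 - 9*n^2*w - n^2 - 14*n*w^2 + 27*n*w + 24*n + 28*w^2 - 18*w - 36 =-n^3 - n^2 + 24*n + w^2*(42 - 14*n) + w*(-9*n^2 + 29*n - 6) - 36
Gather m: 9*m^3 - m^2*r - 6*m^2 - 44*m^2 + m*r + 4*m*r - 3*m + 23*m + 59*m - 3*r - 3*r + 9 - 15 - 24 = 9*m^3 + m^2*(-r - 50) + m*(5*r + 79) - 6*r - 30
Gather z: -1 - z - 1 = -z - 2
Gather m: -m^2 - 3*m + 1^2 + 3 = -m^2 - 3*m + 4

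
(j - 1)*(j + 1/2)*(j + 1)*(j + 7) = j^4 + 15*j^3/2 + 5*j^2/2 - 15*j/2 - 7/2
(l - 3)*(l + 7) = l^2 + 4*l - 21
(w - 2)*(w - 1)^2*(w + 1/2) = w^4 - 7*w^3/2 + 3*w^2 + w/2 - 1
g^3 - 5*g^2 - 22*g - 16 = (g - 8)*(g + 1)*(g + 2)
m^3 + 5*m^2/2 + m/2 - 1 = (m - 1/2)*(m + 1)*(m + 2)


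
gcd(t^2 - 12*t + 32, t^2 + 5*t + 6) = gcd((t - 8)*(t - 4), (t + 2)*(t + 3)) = 1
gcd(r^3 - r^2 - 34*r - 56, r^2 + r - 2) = r + 2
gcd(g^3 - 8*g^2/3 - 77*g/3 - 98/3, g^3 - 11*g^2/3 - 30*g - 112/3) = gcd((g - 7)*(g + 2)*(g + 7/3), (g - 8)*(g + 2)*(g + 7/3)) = g^2 + 13*g/3 + 14/3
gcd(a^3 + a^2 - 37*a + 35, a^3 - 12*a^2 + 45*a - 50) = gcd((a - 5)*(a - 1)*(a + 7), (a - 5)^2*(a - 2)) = a - 5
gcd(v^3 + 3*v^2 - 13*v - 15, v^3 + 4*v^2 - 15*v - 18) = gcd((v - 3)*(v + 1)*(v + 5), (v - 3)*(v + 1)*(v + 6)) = v^2 - 2*v - 3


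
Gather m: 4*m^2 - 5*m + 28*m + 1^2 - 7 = 4*m^2 + 23*m - 6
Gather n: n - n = 0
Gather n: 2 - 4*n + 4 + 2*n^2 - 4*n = 2*n^2 - 8*n + 6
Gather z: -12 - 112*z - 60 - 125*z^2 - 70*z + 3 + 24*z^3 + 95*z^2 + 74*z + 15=24*z^3 - 30*z^2 - 108*z - 54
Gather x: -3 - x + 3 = -x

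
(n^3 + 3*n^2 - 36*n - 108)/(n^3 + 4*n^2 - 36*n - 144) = (n + 3)/(n + 4)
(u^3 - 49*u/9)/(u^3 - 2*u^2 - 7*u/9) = (3*u + 7)/(3*u + 1)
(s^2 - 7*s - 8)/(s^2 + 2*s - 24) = (s^2 - 7*s - 8)/(s^2 + 2*s - 24)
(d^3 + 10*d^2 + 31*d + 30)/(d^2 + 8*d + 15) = d + 2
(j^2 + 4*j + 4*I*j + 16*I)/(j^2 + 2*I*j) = (j^2 + 4*j*(1 + I) + 16*I)/(j*(j + 2*I))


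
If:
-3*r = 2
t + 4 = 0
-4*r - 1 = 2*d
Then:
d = 5/6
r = -2/3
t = -4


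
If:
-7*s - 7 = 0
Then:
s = -1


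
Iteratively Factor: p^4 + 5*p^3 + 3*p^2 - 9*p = (p + 3)*(p^3 + 2*p^2 - 3*p) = (p + 3)^2*(p^2 - p) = (p - 1)*(p + 3)^2*(p)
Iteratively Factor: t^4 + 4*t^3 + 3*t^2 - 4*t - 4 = (t - 1)*(t^3 + 5*t^2 + 8*t + 4) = (t - 1)*(t + 2)*(t^2 + 3*t + 2) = (t - 1)*(t + 1)*(t + 2)*(t + 2)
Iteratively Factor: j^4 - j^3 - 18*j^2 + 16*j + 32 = (j + 4)*(j^3 - 5*j^2 + 2*j + 8) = (j - 2)*(j + 4)*(j^2 - 3*j - 4) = (j - 2)*(j + 1)*(j + 4)*(j - 4)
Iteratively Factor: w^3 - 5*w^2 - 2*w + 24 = (w - 4)*(w^2 - w - 6) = (w - 4)*(w - 3)*(w + 2)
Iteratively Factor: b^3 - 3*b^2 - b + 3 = (b - 3)*(b^2 - 1) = (b - 3)*(b + 1)*(b - 1)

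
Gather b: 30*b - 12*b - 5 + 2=18*b - 3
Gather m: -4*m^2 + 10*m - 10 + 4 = -4*m^2 + 10*m - 6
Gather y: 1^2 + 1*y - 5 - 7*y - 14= -6*y - 18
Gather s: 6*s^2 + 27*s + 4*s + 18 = 6*s^2 + 31*s + 18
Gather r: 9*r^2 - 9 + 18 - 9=9*r^2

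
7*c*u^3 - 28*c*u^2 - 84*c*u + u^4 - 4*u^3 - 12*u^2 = u*(7*c + u)*(u - 6)*(u + 2)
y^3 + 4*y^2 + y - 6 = (y - 1)*(y + 2)*(y + 3)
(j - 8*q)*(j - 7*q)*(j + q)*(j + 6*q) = j^4 - 8*j^3*q - 43*j^2*q^2 + 302*j*q^3 + 336*q^4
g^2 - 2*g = g*(g - 2)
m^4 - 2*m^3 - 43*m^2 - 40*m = m*(m - 8)*(m + 1)*(m + 5)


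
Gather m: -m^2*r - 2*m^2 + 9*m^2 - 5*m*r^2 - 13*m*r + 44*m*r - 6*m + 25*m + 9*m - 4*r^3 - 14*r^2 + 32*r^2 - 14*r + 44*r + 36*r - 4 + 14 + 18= m^2*(7 - r) + m*(-5*r^2 + 31*r + 28) - 4*r^3 + 18*r^2 + 66*r + 28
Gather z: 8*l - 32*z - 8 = 8*l - 32*z - 8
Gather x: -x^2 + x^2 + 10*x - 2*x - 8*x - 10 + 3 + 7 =0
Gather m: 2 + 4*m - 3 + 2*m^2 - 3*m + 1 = 2*m^2 + m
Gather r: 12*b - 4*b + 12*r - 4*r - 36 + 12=8*b + 8*r - 24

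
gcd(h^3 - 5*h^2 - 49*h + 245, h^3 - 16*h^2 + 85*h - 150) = h - 5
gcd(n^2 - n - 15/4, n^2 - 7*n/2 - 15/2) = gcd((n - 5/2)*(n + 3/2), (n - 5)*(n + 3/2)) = n + 3/2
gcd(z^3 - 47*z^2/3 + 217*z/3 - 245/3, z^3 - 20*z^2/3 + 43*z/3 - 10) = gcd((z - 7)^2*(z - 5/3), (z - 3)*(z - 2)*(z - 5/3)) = z - 5/3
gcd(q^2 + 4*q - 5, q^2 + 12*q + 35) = q + 5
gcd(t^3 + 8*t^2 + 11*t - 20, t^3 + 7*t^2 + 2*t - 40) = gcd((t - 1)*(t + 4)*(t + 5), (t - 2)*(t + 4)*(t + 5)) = t^2 + 9*t + 20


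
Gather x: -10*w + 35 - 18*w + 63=98 - 28*w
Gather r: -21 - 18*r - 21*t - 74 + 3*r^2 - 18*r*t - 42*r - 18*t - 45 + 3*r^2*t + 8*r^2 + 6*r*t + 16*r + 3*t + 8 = r^2*(3*t + 11) + r*(-12*t - 44) - 36*t - 132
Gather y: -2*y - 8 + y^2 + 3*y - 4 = y^2 + y - 12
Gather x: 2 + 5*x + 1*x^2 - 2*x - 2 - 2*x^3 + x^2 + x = -2*x^3 + 2*x^2 + 4*x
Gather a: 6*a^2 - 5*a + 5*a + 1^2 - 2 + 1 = 6*a^2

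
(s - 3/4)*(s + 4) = s^2 + 13*s/4 - 3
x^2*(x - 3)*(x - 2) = x^4 - 5*x^3 + 6*x^2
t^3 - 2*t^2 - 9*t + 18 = (t - 3)*(t - 2)*(t + 3)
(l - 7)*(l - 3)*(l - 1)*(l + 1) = l^4 - 10*l^3 + 20*l^2 + 10*l - 21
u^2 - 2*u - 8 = (u - 4)*(u + 2)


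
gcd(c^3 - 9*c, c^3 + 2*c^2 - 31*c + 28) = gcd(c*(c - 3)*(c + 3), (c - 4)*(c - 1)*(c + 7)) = 1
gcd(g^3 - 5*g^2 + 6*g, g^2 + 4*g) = g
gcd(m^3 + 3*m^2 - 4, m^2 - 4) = m + 2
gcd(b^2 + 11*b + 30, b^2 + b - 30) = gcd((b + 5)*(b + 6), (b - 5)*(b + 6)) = b + 6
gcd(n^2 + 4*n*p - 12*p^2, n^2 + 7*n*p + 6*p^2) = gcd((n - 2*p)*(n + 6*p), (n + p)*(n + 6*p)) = n + 6*p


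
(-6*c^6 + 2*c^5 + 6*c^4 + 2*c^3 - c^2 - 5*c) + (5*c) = -6*c^6 + 2*c^5 + 6*c^4 + 2*c^3 - c^2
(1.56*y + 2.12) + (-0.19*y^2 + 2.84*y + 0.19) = -0.19*y^2 + 4.4*y + 2.31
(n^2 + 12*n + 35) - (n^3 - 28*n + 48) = -n^3 + n^2 + 40*n - 13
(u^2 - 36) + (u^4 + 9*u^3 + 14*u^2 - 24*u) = u^4 + 9*u^3 + 15*u^2 - 24*u - 36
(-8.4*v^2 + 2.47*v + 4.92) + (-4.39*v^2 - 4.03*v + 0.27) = -12.79*v^2 - 1.56*v + 5.19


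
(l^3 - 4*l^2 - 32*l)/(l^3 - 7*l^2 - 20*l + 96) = l/(l - 3)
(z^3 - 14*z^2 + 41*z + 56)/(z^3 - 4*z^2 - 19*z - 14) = (z - 8)/(z + 2)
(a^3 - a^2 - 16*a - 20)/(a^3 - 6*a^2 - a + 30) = (a + 2)/(a - 3)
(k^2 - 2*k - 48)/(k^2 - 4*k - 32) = (k + 6)/(k + 4)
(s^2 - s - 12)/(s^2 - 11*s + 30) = (s^2 - s - 12)/(s^2 - 11*s + 30)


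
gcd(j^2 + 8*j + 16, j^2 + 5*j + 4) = j + 4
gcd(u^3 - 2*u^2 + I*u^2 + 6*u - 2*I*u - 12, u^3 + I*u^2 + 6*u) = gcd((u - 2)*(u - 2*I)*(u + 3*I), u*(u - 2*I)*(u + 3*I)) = u^2 + I*u + 6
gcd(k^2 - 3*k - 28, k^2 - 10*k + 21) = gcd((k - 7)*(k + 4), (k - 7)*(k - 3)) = k - 7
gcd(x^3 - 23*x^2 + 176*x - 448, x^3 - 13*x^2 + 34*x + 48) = x - 8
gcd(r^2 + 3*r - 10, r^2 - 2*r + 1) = 1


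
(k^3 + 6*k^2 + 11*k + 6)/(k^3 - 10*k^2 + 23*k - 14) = (k^3 + 6*k^2 + 11*k + 6)/(k^3 - 10*k^2 + 23*k - 14)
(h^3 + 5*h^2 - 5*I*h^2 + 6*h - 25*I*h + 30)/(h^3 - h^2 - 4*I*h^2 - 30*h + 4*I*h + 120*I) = (h^2 - 5*I*h + 6)/(h^2 + h*(-6 - 4*I) + 24*I)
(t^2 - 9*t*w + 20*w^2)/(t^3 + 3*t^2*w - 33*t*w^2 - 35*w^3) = (t - 4*w)/(t^2 + 8*t*w + 7*w^2)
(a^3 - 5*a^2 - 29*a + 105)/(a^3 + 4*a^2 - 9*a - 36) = (a^2 - 2*a - 35)/(a^2 + 7*a + 12)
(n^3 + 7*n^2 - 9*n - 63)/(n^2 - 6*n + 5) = (n^3 + 7*n^2 - 9*n - 63)/(n^2 - 6*n + 5)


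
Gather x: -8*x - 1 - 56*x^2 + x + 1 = -56*x^2 - 7*x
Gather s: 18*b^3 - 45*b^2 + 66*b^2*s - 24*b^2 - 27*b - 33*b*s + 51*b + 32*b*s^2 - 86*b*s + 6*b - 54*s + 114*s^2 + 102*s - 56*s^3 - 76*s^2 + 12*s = 18*b^3 - 69*b^2 + 30*b - 56*s^3 + s^2*(32*b + 38) + s*(66*b^2 - 119*b + 60)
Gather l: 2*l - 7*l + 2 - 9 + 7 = -5*l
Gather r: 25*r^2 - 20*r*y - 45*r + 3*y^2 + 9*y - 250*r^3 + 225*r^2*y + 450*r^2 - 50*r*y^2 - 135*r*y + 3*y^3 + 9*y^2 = -250*r^3 + r^2*(225*y + 475) + r*(-50*y^2 - 155*y - 45) + 3*y^3 + 12*y^2 + 9*y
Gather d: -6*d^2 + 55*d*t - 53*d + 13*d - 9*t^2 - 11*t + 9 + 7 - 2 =-6*d^2 + d*(55*t - 40) - 9*t^2 - 11*t + 14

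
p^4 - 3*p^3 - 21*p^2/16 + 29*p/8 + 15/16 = (p - 3)*(p - 5/4)*(p + 1/4)*(p + 1)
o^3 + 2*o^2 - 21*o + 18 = (o - 3)*(o - 1)*(o + 6)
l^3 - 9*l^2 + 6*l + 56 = (l - 7)*(l - 4)*(l + 2)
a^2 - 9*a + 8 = (a - 8)*(a - 1)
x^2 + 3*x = x*(x + 3)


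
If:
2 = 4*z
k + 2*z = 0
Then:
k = -1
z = 1/2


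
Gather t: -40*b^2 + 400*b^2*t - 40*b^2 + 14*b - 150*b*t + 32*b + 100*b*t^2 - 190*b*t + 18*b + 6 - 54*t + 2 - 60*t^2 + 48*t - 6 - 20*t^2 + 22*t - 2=-80*b^2 + 64*b + t^2*(100*b - 80) + t*(400*b^2 - 340*b + 16)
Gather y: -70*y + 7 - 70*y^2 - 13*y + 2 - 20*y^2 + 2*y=-90*y^2 - 81*y + 9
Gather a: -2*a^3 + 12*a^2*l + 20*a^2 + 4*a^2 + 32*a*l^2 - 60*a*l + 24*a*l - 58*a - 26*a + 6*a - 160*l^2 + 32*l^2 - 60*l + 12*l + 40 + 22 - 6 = -2*a^3 + a^2*(12*l + 24) + a*(32*l^2 - 36*l - 78) - 128*l^2 - 48*l + 56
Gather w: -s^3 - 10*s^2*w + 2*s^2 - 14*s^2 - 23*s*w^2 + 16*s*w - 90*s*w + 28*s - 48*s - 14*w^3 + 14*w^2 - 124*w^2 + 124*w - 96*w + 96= -s^3 - 12*s^2 - 20*s - 14*w^3 + w^2*(-23*s - 110) + w*(-10*s^2 - 74*s + 28) + 96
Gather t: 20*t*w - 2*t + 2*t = 20*t*w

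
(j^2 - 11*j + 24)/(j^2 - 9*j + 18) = (j - 8)/(j - 6)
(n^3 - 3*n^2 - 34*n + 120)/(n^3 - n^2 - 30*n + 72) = (n - 5)/(n - 3)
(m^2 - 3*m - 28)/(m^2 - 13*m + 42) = (m + 4)/(m - 6)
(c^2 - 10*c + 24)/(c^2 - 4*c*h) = (c^2 - 10*c + 24)/(c*(c - 4*h))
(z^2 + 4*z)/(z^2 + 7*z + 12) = z/(z + 3)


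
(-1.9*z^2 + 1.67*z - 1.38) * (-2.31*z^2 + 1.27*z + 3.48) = 4.389*z^4 - 6.2707*z^3 - 1.3033*z^2 + 4.059*z - 4.8024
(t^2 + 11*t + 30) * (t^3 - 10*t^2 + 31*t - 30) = t^5 + t^4 - 49*t^3 + 11*t^2 + 600*t - 900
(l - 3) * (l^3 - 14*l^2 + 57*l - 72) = l^4 - 17*l^3 + 99*l^2 - 243*l + 216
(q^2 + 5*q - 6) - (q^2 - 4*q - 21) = 9*q + 15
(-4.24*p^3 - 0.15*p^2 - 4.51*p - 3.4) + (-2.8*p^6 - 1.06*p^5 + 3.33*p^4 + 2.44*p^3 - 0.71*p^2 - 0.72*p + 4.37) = -2.8*p^6 - 1.06*p^5 + 3.33*p^4 - 1.8*p^3 - 0.86*p^2 - 5.23*p + 0.97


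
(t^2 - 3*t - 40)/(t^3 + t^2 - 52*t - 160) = 1/(t + 4)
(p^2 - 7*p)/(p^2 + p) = (p - 7)/(p + 1)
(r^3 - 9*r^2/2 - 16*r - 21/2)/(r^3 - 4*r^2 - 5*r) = (2*r^2 - 11*r - 21)/(2*r*(r - 5))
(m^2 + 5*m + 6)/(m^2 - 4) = (m + 3)/(m - 2)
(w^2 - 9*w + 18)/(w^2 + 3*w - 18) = (w - 6)/(w + 6)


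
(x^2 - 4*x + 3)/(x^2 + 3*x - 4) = (x - 3)/(x + 4)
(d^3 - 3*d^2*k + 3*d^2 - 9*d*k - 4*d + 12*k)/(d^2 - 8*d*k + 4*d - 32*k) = (d^2 - 3*d*k - d + 3*k)/(d - 8*k)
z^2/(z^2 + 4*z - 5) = z^2/(z^2 + 4*z - 5)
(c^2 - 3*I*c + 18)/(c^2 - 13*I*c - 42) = (c + 3*I)/(c - 7*I)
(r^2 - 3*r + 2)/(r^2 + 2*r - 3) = (r - 2)/(r + 3)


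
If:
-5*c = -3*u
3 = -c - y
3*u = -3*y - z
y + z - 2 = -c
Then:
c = 2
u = 10/3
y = -5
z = 5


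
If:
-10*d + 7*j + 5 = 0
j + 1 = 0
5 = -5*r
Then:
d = -1/5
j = -1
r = -1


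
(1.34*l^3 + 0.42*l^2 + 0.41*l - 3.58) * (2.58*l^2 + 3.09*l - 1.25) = 3.4572*l^5 + 5.2242*l^4 + 0.6806*l^3 - 8.4945*l^2 - 11.5747*l + 4.475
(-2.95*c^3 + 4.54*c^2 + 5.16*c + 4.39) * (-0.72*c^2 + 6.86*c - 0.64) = 2.124*c^5 - 23.5058*c^4 + 29.3172*c^3 + 29.3312*c^2 + 26.813*c - 2.8096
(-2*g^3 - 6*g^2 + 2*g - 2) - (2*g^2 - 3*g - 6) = -2*g^3 - 8*g^2 + 5*g + 4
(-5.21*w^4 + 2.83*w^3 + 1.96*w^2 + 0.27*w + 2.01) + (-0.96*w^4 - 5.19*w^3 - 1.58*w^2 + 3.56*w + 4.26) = -6.17*w^4 - 2.36*w^3 + 0.38*w^2 + 3.83*w + 6.27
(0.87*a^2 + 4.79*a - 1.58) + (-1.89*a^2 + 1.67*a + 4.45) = -1.02*a^2 + 6.46*a + 2.87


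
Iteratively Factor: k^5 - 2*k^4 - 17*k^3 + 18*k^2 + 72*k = (k + 3)*(k^4 - 5*k^3 - 2*k^2 + 24*k) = (k - 3)*(k + 3)*(k^3 - 2*k^2 - 8*k) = (k - 4)*(k - 3)*(k + 3)*(k^2 + 2*k) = (k - 4)*(k - 3)*(k + 2)*(k + 3)*(k)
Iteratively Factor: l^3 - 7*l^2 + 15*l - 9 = (l - 1)*(l^2 - 6*l + 9) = (l - 3)*(l - 1)*(l - 3)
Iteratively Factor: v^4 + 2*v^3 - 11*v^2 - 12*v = (v - 3)*(v^3 + 5*v^2 + 4*v) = (v - 3)*(v + 1)*(v^2 + 4*v) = v*(v - 3)*(v + 1)*(v + 4)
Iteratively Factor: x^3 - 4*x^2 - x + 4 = (x - 4)*(x^2 - 1) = (x - 4)*(x + 1)*(x - 1)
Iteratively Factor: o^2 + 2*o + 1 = (o + 1)*(o + 1)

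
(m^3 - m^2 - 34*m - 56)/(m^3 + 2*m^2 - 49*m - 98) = (m + 4)/(m + 7)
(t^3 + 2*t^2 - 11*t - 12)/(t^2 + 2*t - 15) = (t^2 + 5*t + 4)/(t + 5)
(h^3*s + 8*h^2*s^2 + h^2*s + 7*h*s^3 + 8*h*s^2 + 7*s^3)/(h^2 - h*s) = s*(h^3 + 8*h^2*s + h^2 + 7*h*s^2 + 8*h*s + 7*s^2)/(h*(h - s))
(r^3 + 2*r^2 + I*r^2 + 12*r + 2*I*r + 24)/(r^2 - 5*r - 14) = (r^2 + I*r + 12)/(r - 7)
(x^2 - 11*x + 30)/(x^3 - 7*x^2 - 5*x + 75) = (x - 6)/(x^2 - 2*x - 15)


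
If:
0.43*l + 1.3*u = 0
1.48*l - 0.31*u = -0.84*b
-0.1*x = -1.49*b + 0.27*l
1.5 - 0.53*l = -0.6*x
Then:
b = -0.15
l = 0.08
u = -0.03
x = -2.43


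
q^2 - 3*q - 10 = (q - 5)*(q + 2)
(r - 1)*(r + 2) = r^2 + r - 2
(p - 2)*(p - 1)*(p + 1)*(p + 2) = p^4 - 5*p^2 + 4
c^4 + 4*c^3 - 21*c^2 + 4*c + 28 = (c - 2)^2*(c + 1)*(c + 7)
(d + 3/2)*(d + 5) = d^2 + 13*d/2 + 15/2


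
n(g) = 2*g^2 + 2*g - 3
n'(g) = 4*g + 2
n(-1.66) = -0.81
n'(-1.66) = -4.64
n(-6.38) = 65.65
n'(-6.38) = -23.52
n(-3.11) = 10.12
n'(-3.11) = -10.44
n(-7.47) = 93.66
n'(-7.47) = -27.88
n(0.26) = -2.34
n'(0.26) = 3.04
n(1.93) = 8.31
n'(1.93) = 9.72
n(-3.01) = 9.10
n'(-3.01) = -10.04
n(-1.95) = 0.70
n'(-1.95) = -5.80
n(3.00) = 21.00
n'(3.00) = 14.00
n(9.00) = 177.00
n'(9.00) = 38.00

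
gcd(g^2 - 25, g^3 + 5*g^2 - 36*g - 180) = g + 5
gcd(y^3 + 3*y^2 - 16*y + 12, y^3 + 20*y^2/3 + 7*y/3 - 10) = y^2 + 5*y - 6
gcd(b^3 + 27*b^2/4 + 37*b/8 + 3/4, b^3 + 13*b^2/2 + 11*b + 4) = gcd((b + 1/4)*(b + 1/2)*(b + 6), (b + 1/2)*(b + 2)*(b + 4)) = b + 1/2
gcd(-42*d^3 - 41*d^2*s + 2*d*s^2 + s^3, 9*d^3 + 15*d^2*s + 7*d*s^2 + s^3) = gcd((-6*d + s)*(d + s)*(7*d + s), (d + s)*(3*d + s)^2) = d + s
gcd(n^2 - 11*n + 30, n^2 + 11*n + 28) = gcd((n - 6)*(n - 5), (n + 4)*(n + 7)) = 1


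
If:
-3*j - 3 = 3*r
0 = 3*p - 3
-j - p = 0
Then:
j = -1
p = 1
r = 0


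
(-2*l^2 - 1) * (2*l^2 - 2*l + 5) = -4*l^4 + 4*l^3 - 12*l^2 + 2*l - 5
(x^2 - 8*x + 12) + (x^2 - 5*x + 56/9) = 2*x^2 - 13*x + 164/9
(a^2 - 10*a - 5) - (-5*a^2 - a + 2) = 6*a^2 - 9*a - 7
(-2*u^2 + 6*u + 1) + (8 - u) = -2*u^2 + 5*u + 9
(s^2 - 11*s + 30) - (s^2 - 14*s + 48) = 3*s - 18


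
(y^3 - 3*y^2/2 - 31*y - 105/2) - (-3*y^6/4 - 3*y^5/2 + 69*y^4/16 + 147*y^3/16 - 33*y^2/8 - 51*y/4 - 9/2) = 3*y^6/4 + 3*y^5/2 - 69*y^4/16 - 131*y^3/16 + 21*y^2/8 - 73*y/4 - 48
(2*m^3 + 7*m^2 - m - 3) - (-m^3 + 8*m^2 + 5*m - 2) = 3*m^3 - m^2 - 6*m - 1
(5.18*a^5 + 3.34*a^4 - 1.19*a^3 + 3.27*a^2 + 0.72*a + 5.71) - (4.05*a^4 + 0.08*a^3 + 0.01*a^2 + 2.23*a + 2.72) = 5.18*a^5 - 0.71*a^4 - 1.27*a^3 + 3.26*a^2 - 1.51*a + 2.99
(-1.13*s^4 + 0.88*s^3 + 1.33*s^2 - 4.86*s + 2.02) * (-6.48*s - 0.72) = 7.3224*s^5 - 4.8888*s^4 - 9.252*s^3 + 30.5352*s^2 - 9.5904*s - 1.4544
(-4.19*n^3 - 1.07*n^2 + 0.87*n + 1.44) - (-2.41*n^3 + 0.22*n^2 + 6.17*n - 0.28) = -1.78*n^3 - 1.29*n^2 - 5.3*n + 1.72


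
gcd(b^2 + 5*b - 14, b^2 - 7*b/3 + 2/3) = b - 2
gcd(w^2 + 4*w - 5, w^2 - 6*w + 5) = w - 1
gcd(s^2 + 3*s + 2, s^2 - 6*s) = 1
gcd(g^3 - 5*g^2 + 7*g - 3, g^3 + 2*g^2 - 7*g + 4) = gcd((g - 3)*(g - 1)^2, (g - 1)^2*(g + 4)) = g^2 - 2*g + 1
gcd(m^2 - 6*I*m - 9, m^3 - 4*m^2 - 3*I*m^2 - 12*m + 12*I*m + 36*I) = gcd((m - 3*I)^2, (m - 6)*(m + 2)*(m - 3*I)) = m - 3*I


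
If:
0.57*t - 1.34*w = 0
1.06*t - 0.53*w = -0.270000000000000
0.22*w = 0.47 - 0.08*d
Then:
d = 6.25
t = -0.32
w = -0.14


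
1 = 1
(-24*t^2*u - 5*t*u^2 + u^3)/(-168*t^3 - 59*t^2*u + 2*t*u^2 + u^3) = u/(7*t + u)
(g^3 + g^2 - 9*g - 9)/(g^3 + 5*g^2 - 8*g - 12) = (g^2 - 9)/(g^2 + 4*g - 12)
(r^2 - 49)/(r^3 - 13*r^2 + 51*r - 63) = (r + 7)/(r^2 - 6*r + 9)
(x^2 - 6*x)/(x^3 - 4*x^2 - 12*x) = 1/(x + 2)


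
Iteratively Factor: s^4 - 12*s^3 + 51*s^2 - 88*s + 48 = (s - 4)*(s^3 - 8*s^2 + 19*s - 12) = (s - 4)^2*(s^2 - 4*s + 3) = (s - 4)^2*(s - 3)*(s - 1)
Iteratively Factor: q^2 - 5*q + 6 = (q - 3)*(q - 2)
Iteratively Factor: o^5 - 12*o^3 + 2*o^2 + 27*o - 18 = (o - 1)*(o^4 + o^3 - 11*o^2 - 9*o + 18) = (o - 1)*(o + 3)*(o^3 - 2*o^2 - 5*o + 6) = (o - 1)*(o + 2)*(o + 3)*(o^2 - 4*o + 3) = (o - 3)*(o - 1)*(o + 2)*(o + 3)*(o - 1)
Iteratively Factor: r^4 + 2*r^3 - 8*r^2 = (r)*(r^3 + 2*r^2 - 8*r) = r*(r + 4)*(r^2 - 2*r) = r^2*(r + 4)*(r - 2)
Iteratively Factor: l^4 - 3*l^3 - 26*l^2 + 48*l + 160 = (l + 2)*(l^3 - 5*l^2 - 16*l + 80) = (l - 4)*(l + 2)*(l^2 - l - 20) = (l - 4)*(l + 2)*(l + 4)*(l - 5)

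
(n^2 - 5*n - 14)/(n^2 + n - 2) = (n - 7)/(n - 1)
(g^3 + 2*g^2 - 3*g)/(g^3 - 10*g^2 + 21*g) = (g^2 + 2*g - 3)/(g^2 - 10*g + 21)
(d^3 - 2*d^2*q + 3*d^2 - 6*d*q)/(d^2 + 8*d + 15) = d*(d - 2*q)/(d + 5)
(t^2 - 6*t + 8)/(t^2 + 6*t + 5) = (t^2 - 6*t + 8)/(t^2 + 6*t + 5)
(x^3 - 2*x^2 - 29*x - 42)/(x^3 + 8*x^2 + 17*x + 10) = (x^2 - 4*x - 21)/(x^2 + 6*x + 5)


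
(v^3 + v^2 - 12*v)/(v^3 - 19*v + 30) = v*(v + 4)/(v^2 + 3*v - 10)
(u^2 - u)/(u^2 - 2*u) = (u - 1)/(u - 2)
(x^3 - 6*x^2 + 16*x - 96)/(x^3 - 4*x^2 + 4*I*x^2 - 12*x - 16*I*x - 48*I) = (x - 4*I)/(x + 2)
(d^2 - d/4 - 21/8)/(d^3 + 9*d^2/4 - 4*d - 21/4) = (d + 3/2)/(d^2 + 4*d + 3)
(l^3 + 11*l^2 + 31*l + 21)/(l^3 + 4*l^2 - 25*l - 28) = (l + 3)/(l - 4)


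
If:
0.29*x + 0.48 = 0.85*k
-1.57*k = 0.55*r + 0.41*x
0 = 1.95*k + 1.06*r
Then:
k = 0.39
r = -0.71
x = -0.52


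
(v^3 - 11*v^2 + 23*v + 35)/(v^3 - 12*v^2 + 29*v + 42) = (v - 5)/(v - 6)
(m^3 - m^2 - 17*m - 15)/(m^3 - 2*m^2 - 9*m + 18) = (m^2 - 4*m - 5)/(m^2 - 5*m + 6)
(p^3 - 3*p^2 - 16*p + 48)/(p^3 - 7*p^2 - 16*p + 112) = (p - 3)/(p - 7)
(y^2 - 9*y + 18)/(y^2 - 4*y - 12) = (y - 3)/(y + 2)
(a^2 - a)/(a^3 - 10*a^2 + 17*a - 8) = a/(a^2 - 9*a + 8)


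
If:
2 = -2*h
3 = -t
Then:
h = -1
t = -3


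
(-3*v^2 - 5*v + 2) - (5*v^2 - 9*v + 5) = -8*v^2 + 4*v - 3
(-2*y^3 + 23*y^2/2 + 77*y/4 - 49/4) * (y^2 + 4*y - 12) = -2*y^5 + 7*y^4/2 + 357*y^3/4 - 293*y^2/4 - 280*y + 147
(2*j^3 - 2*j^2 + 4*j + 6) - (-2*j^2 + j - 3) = 2*j^3 + 3*j + 9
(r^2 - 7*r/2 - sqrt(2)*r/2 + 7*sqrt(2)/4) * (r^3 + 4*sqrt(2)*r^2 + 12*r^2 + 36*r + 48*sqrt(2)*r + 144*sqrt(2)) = r^5 + 7*sqrt(2)*r^4/2 + 17*r^4/2 - 10*r^3 + 119*sqrt(2)*r^3/4 - 160*r^2 - 21*sqrt(2)*r^2 - 441*sqrt(2)*r + 24*r + 504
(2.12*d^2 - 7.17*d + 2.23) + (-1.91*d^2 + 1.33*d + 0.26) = 0.21*d^2 - 5.84*d + 2.49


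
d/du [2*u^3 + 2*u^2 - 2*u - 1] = 6*u^2 + 4*u - 2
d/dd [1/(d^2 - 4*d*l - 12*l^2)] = 2*(-d + 2*l)/(-d^2 + 4*d*l + 12*l^2)^2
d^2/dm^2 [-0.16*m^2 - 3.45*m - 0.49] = -0.320000000000000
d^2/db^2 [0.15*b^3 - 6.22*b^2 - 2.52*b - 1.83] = 0.9*b - 12.44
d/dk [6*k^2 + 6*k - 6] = 12*k + 6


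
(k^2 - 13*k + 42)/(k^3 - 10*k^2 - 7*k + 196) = (k - 6)/(k^2 - 3*k - 28)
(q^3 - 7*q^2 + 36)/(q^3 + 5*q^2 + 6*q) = (q^2 - 9*q + 18)/(q*(q + 3))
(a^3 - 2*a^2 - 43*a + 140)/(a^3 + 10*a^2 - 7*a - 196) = (a - 5)/(a + 7)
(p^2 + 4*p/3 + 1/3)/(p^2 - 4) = (3*p^2 + 4*p + 1)/(3*(p^2 - 4))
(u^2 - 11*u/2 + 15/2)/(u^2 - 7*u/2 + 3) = (2*u^2 - 11*u + 15)/(2*u^2 - 7*u + 6)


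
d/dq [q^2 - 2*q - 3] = 2*q - 2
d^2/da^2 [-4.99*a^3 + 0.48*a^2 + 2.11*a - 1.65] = 0.96 - 29.94*a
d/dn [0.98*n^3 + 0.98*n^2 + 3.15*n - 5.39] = 2.94*n^2 + 1.96*n + 3.15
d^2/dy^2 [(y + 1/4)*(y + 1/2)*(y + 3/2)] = 6*y + 9/2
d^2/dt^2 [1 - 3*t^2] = -6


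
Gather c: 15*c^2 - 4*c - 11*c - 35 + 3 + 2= 15*c^2 - 15*c - 30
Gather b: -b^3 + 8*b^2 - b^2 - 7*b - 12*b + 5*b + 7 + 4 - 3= -b^3 + 7*b^2 - 14*b + 8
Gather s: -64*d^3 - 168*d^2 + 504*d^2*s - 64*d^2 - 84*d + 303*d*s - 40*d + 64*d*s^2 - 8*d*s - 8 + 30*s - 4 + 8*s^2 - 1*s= -64*d^3 - 232*d^2 - 124*d + s^2*(64*d + 8) + s*(504*d^2 + 295*d + 29) - 12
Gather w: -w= -w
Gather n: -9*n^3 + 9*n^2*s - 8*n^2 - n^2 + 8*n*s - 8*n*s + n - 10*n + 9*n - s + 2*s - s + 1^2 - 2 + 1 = -9*n^3 + n^2*(9*s - 9)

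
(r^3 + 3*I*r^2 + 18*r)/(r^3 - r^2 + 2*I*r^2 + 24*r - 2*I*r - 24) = r*(r - 3*I)/(r^2 - r*(1 + 4*I) + 4*I)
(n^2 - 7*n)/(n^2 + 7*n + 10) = n*(n - 7)/(n^2 + 7*n + 10)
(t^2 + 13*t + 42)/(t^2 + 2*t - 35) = (t + 6)/(t - 5)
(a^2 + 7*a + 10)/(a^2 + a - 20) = (a + 2)/(a - 4)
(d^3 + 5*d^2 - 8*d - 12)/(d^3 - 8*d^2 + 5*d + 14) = (d + 6)/(d - 7)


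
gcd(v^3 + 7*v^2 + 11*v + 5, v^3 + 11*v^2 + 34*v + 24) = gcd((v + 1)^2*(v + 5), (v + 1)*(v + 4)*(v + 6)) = v + 1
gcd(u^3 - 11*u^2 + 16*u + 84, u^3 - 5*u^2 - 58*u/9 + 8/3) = u - 6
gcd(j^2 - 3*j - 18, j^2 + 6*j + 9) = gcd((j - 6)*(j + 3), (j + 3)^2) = j + 3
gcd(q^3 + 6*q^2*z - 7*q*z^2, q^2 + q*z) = q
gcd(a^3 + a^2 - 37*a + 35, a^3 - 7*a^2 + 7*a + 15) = a - 5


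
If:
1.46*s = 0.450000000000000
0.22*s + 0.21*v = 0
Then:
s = 0.31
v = -0.32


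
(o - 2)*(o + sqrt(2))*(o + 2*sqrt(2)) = o^3 - 2*o^2 + 3*sqrt(2)*o^2 - 6*sqrt(2)*o + 4*o - 8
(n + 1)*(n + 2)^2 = n^3 + 5*n^2 + 8*n + 4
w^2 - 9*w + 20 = (w - 5)*(w - 4)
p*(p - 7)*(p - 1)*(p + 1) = p^4 - 7*p^3 - p^2 + 7*p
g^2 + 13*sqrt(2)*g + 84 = (g + 6*sqrt(2))*(g + 7*sqrt(2))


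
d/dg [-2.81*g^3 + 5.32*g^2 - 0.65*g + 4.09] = -8.43*g^2 + 10.64*g - 0.65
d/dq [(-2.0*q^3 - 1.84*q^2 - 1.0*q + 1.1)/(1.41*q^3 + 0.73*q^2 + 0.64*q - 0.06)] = (1.1344*q^4 + 0.260000000000001*q^3 - 4.7406*q^2 - 1.3852*q - 0.644)/(1.9881*q^6 + 2.0586*q^5 + 2.3377*q^4 + 0.7652*q^3 + 0.322*q^2 - 0.0768*q + 0.0036)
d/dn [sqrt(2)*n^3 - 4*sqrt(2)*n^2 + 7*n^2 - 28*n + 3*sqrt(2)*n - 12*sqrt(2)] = 3*sqrt(2)*n^2 - 8*sqrt(2)*n + 14*n - 28 + 3*sqrt(2)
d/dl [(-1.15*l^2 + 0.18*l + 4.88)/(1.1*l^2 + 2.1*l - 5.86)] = (-2.613*l^2 + 2.742*l - 11.3028)/(1.21*l^4 + 4.62*l^3 - 8.482*l^2 - 24.612*l + 34.3396)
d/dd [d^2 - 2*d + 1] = 2*d - 2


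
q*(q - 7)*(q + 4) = q^3 - 3*q^2 - 28*q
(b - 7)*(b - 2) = b^2 - 9*b + 14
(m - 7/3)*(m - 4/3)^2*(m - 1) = m^4 - 6*m^3 + 13*m^2 - 328*m/27 + 112/27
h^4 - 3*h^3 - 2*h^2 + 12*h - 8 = (h - 2)^2*(h - 1)*(h + 2)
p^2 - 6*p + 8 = (p - 4)*(p - 2)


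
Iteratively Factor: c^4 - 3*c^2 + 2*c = (c - 1)*(c^3 + c^2 - 2*c) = c*(c - 1)*(c^2 + c - 2) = c*(c - 1)*(c + 2)*(c - 1)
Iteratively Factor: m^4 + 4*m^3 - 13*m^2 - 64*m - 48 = (m + 4)*(m^3 - 13*m - 12) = (m + 3)*(m + 4)*(m^2 - 3*m - 4) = (m + 1)*(m + 3)*(m + 4)*(m - 4)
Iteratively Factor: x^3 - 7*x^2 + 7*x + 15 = (x - 5)*(x^2 - 2*x - 3) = (x - 5)*(x - 3)*(x + 1)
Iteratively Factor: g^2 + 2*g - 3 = (g - 1)*(g + 3)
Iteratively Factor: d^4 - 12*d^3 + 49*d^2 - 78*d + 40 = (d - 4)*(d^3 - 8*d^2 + 17*d - 10) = (d - 4)*(d - 1)*(d^2 - 7*d + 10) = (d - 5)*(d - 4)*(d - 1)*(d - 2)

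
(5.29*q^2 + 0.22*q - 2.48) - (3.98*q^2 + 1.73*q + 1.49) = 1.31*q^2 - 1.51*q - 3.97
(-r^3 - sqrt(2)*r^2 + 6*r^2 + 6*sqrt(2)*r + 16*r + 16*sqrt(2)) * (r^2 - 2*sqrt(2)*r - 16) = -r^5 + sqrt(2)*r^4 + 6*r^4 - 6*sqrt(2)*r^3 + 36*r^3 - 120*r^2 - 320*r - 96*sqrt(2)*r - 256*sqrt(2)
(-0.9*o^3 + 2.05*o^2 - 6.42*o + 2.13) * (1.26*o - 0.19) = -1.134*o^4 + 2.754*o^3 - 8.4787*o^2 + 3.9036*o - 0.4047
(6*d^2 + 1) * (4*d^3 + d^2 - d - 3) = 24*d^5 + 6*d^4 - 2*d^3 - 17*d^2 - d - 3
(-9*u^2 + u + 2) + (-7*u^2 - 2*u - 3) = -16*u^2 - u - 1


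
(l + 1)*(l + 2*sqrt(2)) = l^2 + l + 2*sqrt(2)*l + 2*sqrt(2)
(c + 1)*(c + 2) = c^2 + 3*c + 2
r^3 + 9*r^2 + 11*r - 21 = (r - 1)*(r + 3)*(r + 7)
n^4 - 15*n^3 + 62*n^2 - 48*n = n*(n - 8)*(n - 6)*(n - 1)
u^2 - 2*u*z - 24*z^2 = (u - 6*z)*(u + 4*z)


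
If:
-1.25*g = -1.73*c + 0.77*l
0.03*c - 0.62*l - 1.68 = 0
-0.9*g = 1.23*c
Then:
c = -0.61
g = 0.84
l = -2.74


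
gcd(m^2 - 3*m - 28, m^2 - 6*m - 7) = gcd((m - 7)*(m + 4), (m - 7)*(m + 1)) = m - 7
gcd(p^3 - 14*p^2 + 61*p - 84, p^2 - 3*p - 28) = p - 7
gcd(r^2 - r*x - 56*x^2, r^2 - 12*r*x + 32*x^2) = -r + 8*x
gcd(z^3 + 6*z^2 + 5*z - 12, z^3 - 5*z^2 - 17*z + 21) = z^2 + 2*z - 3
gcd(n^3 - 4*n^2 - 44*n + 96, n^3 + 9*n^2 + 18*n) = n + 6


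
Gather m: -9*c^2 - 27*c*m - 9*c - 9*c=-9*c^2 - 27*c*m - 18*c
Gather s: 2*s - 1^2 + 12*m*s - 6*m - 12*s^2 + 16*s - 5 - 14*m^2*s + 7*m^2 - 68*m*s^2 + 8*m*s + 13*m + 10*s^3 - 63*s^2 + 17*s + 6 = 7*m^2 + 7*m + 10*s^3 + s^2*(-68*m - 75) + s*(-14*m^2 + 20*m + 35)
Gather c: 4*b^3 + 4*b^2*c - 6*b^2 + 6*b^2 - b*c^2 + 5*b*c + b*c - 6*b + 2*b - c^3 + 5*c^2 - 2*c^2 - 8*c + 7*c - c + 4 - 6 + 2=4*b^3 - 4*b - c^3 + c^2*(3 - b) + c*(4*b^2 + 6*b - 2)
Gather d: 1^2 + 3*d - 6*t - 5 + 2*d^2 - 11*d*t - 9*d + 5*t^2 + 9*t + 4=2*d^2 + d*(-11*t - 6) + 5*t^2 + 3*t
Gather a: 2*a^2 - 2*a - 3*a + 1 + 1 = 2*a^2 - 5*a + 2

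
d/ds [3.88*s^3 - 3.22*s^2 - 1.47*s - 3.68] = 11.64*s^2 - 6.44*s - 1.47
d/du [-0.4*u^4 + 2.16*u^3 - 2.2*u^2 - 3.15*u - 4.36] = -1.6*u^3 + 6.48*u^2 - 4.4*u - 3.15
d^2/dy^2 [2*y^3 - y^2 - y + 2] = 12*y - 2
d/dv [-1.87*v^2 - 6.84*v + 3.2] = -3.74*v - 6.84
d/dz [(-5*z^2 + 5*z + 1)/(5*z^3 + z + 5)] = (5*(1 - 2*z)*(5*z^3 + z + 5) - (15*z^2 + 1)*(-5*z^2 + 5*z + 1))/(5*z^3 + z + 5)^2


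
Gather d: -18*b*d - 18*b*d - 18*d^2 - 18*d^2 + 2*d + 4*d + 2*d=-36*d^2 + d*(8 - 36*b)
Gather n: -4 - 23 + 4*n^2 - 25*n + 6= 4*n^2 - 25*n - 21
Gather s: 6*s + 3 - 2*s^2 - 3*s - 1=-2*s^2 + 3*s + 2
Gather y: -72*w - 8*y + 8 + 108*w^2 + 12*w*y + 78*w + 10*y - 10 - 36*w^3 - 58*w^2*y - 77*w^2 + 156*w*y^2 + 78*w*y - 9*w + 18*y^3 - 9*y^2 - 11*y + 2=-36*w^3 + 31*w^2 - 3*w + 18*y^3 + y^2*(156*w - 9) + y*(-58*w^2 + 90*w - 9)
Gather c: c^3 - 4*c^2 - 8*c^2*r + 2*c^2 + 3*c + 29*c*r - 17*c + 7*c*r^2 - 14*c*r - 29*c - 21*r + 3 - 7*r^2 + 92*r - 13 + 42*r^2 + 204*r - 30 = c^3 + c^2*(-8*r - 2) + c*(7*r^2 + 15*r - 43) + 35*r^2 + 275*r - 40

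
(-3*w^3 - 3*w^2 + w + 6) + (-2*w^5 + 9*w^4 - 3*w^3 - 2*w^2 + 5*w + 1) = -2*w^5 + 9*w^4 - 6*w^3 - 5*w^2 + 6*w + 7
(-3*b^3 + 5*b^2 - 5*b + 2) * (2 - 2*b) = 6*b^4 - 16*b^3 + 20*b^2 - 14*b + 4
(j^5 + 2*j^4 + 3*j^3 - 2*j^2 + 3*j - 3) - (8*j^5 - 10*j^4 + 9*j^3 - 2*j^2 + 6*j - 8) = -7*j^5 + 12*j^4 - 6*j^3 - 3*j + 5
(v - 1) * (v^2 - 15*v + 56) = v^3 - 16*v^2 + 71*v - 56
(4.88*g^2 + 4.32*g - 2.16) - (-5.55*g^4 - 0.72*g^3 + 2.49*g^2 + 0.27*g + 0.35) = 5.55*g^4 + 0.72*g^3 + 2.39*g^2 + 4.05*g - 2.51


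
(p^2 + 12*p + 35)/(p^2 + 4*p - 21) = (p + 5)/(p - 3)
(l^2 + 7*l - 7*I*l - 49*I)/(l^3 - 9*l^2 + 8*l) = (l^2 + 7*l*(1 - I) - 49*I)/(l*(l^2 - 9*l + 8))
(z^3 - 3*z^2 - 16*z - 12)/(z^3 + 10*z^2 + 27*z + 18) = (z^2 - 4*z - 12)/(z^2 + 9*z + 18)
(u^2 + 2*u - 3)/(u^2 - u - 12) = (u - 1)/(u - 4)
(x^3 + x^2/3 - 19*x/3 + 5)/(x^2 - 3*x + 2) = (x^2 + 4*x/3 - 5)/(x - 2)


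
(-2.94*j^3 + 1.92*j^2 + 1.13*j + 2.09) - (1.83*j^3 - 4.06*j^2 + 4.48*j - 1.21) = -4.77*j^3 + 5.98*j^2 - 3.35*j + 3.3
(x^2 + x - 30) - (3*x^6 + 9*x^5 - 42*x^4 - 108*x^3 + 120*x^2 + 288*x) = -3*x^6 - 9*x^5 + 42*x^4 + 108*x^3 - 119*x^2 - 287*x - 30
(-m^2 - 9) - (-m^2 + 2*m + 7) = -2*m - 16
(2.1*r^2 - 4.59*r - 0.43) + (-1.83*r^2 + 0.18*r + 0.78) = 0.27*r^2 - 4.41*r + 0.35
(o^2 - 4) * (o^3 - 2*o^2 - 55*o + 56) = o^5 - 2*o^4 - 59*o^3 + 64*o^2 + 220*o - 224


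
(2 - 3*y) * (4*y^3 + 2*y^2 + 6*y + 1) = -12*y^4 + 2*y^3 - 14*y^2 + 9*y + 2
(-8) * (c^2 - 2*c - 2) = -8*c^2 + 16*c + 16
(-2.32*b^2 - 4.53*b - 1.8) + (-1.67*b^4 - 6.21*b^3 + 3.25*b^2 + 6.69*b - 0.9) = -1.67*b^4 - 6.21*b^3 + 0.93*b^2 + 2.16*b - 2.7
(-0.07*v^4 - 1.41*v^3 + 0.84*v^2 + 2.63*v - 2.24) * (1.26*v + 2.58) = -0.0882*v^5 - 1.9572*v^4 - 2.5794*v^3 + 5.481*v^2 + 3.963*v - 5.7792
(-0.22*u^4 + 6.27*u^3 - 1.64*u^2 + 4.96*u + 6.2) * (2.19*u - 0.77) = -0.4818*u^5 + 13.9007*u^4 - 8.4195*u^3 + 12.1252*u^2 + 9.7588*u - 4.774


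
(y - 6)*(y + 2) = y^2 - 4*y - 12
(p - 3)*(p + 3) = p^2 - 9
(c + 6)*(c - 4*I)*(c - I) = c^3 + 6*c^2 - 5*I*c^2 - 4*c - 30*I*c - 24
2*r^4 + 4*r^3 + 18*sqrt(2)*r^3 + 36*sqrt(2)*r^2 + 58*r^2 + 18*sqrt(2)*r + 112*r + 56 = (r + 2*sqrt(2))*(r + 7*sqrt(2))*(sqrt(2)*r + sqrt(2))^2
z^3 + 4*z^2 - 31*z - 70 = (z - 5)*(z + 2)*(z + 7)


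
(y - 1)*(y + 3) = y^2 + 2*y - 3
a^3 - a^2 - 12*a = a*(a - 4)*(a + 3)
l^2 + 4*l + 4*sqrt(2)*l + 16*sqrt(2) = (l + 4)*(l + 4*sqrt(2))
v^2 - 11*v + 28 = (v - 7)*(v - 4)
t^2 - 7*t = t*(t - 7)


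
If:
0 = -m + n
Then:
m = n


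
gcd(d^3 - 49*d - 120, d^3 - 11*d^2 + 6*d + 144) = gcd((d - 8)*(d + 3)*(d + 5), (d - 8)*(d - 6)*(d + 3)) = d^2 - 5*d - 24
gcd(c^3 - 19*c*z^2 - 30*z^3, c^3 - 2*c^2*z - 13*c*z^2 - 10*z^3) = -c^2 + 3*c*z + 10*z^2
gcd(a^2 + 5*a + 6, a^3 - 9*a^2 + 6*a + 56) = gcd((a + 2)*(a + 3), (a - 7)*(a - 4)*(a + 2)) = a + 2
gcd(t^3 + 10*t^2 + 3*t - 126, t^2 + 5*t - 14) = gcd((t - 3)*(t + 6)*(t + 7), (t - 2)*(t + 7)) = t + 7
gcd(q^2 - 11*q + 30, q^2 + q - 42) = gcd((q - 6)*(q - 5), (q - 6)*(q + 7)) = q - 6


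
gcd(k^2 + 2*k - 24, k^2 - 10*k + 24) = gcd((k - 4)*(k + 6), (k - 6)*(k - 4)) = k - 4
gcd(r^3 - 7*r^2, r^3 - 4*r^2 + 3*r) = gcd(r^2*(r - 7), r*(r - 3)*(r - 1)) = r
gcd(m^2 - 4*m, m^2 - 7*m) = m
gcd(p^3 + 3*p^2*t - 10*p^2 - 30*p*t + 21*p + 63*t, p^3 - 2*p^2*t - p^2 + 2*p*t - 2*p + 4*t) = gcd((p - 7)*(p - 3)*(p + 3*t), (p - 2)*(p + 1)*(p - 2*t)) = 1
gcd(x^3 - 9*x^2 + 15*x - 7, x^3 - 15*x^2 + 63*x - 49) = x^2 - 8*x + 7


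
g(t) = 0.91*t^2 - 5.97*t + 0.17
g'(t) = 1.82*t - 5.97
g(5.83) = -3.71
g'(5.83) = 4.64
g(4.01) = -9.14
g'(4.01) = 1.33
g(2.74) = -9.36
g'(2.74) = -0.98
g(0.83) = -4.16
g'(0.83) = -4.46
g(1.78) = -7.57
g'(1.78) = -2.73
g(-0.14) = 1.02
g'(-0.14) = -6.22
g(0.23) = -1.15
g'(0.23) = -5.55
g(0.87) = -4.34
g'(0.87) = -4.39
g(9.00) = 20.15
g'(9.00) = 10.41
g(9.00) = 20.15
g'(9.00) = 10.41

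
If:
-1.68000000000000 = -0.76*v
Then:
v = 2.21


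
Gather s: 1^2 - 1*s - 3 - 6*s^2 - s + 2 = -6*s^2 - 2*s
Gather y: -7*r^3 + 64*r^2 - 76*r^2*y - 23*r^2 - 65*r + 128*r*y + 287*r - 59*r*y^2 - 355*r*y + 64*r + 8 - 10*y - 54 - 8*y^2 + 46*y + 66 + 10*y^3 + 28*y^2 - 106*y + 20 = -7*r^3 + 41*r^2 + 286*r + 10*y^3 + y^2*(20 - 59*r) + y*(-76*r^2 - 227*r - 70) + 40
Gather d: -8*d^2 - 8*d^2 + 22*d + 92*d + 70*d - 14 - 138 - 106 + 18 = -16*d^2 + 184*d - 240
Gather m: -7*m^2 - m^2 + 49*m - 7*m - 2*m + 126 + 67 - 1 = -8*m^2 + 40*m + 192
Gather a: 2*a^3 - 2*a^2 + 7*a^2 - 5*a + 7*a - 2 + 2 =2*a^3 + 5*a^2 + 2*a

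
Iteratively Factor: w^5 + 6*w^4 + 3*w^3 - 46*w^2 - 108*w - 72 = (w + 3)*(w^4 + 3*w^3 - 6*w^2 - 28*w - 24) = (w + 2)*(w + 3)*(w^3 + w^2 - 8*w - 12) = (w + 2)^2*(w + 3)*(w^2 - w - 6) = (w - 3)*(w + 2)^2*(w + 3)*(w + 2)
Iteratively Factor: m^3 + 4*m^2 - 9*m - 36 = (m - 3)*(m^2 + 7*m + 12) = (m - 3)*(m + 4)*(m + 3)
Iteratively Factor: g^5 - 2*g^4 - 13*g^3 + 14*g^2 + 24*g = (g)*(g^4 - 2*g^3 - 13*g^2 + 14*g + 24) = g*(g - 2)*(g^3 - 13*g - 12) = g*(g - 2)*(g + 3)*(g^2 - 3*g - 4) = g*(g - 4)*(g - 2)*(g + 3)*(g + 1)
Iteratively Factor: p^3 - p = (p - 1)*(p^2 + p) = p*(p - 1)*(p + 1)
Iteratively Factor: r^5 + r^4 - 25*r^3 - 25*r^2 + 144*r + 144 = (r - 3)*(r^4 + 4*r^3 - 13*r^2 - 64*r - 48) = (r - 3)*(r + 1)*(r^3 + 3*r^2 - 16*r - 48) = (r - 3)*(r + 1)*(r + 4)*(r^2 - r - 12) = (r - 3)*(r + 1)*(r + 3)*(r + 4)*(r - 4)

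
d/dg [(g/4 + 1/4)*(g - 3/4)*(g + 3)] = g*(6*g + 13)/8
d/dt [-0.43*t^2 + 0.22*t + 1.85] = 0.22 - 0.86*t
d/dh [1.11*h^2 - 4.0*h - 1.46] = 2.22*h - 4.0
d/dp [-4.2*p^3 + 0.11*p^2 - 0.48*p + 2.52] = -12.6*p^2 + 0.22*p - 0.48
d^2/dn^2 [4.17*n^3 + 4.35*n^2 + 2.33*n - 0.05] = 25.02*n + 8.7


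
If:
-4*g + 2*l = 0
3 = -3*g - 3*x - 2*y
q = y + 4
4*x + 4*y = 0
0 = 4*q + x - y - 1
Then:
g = -7/2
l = -7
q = -7/2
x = 15/2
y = -15/2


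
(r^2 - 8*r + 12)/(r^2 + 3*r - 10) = (r - 6)/(r + 5)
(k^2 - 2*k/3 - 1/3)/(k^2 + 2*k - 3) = (k + 1/3)/(k + 3)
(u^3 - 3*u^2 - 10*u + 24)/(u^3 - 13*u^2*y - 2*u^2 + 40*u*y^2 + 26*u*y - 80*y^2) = (u^2 - u - 12)/(u^2 - 13*u*y + 40*y^2)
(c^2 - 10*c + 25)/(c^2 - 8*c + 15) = (c - 5)/(c - 3)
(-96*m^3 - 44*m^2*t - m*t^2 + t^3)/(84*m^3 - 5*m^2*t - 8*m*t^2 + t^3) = (-32*m^2 - 4*m*t + t^2)/(28*m^2 - 11*m*t + t^2)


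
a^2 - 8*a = a*(a - 8)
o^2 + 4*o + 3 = (o + 1)*(o + 3)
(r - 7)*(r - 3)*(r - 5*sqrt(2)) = r^3 - 10*r^2 - 5*sqrt(2)*r^2 + 21*r + 50*sqrt(2)*r - 105*sqrt(2)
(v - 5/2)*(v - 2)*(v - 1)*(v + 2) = v^4 - 7*v^3/2 - 3*v^2/2 + 14*v - 10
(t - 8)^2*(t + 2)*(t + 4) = t^4 - 10*t^3 - 24*t^2 + 256*t + 512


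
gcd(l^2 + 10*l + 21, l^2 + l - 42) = l + 7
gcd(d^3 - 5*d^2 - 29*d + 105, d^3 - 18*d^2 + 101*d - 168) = d^2 - 10*d + 21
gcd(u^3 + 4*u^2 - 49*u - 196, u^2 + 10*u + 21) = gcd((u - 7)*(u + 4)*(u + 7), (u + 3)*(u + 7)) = u + 7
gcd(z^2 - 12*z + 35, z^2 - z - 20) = z - 5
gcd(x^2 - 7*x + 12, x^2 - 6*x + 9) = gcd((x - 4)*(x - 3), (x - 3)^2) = x - 3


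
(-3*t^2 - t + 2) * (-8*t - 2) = 24*t^3 + 14*t^2 - 14*t - 4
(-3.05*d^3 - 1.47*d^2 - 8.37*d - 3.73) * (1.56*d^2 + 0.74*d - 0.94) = -4.758*d^5 - 4.5502*d^4 - 11.278*d^3 - 10.6308*d^2 + 5.1076*d + 3.5062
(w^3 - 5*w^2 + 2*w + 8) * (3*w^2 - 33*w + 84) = 3*w^5 - 48*w^4 + 255*w^3 - 462*w^2 - 96*w + 672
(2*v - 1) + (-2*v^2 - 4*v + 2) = -2*v^2 - 2*v + 1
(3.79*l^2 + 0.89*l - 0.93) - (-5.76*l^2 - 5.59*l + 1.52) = 9.55*l^2 + 6.48*l - 2.45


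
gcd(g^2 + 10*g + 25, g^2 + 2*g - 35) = 1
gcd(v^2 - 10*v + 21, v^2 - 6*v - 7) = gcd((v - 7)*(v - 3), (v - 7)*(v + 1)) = v - 7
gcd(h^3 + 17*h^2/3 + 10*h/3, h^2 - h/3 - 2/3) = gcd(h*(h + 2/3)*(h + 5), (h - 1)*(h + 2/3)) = h + 2/3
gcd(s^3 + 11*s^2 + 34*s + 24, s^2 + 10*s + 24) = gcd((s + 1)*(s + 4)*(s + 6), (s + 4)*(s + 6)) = s^2 + 10*s + 24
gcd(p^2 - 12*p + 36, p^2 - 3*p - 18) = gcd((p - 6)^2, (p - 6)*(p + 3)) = p - 6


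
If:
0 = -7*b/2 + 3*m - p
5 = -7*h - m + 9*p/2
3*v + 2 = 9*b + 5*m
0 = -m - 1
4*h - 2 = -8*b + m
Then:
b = -11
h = 89/4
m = -1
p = 71/2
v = -106/3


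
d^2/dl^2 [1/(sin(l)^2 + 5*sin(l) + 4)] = (-4*sin(l)^3 - 11*sin(l)^2 + 8*sin(l) + 42)/((sin(l) + 1)^2*(sin(l) + 4)^3)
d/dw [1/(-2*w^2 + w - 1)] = (4*w - 1)/(2*w^2 - w + 1)^2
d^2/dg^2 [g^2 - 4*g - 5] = 2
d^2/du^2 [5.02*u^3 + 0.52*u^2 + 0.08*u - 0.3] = 30.12*u + 1.04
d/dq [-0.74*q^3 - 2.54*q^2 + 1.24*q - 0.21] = -2.22*q^2 - 5.08*q + 1.24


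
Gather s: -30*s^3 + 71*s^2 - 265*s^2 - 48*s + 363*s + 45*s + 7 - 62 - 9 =-30*s^3 - 194*s^2 + 360*s - 64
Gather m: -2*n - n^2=-n^2 - 2*n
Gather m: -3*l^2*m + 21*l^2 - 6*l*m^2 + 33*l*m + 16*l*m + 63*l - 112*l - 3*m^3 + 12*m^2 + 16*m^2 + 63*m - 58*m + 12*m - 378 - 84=21*l^2 - 49*l - 3*m^3 + m^2*(28 - 6*l) + m*(-3*l^2 + 49*l + 17) - 462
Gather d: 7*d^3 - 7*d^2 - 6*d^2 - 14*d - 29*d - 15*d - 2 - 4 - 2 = 7*d^3 - 13*d^2 - 58*d - 8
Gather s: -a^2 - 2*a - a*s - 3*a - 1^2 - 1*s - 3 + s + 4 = -a^2 - a*s - 5*a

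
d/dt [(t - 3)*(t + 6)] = 2*t + 3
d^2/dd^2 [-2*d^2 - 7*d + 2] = -4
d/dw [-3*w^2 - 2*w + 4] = -6*w - 2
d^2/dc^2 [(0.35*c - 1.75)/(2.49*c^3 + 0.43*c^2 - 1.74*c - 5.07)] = (13.02021*c^5 - 127.95363*c^4 - 26.81735*c^3 + 96.57291*c^2 - 120.12084*c - 24.40221)/(15.438249*c^9 + 7.998129*c^8 - 30.983319*c^7 - 105.402122*c^6 - 10.9197*c^5 + 132.890967*c^4 + 209.507823*c^3 - 12.890475*c^2 - 134.179578*c - 130.323843)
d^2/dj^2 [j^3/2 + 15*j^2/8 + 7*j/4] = 3*j + 15/4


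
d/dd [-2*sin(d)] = -2*cos(d)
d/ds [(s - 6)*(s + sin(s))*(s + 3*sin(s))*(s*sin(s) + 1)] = (s - 6)*(s + sin(s))*(s + 3*sin(s))*(s*cos(s) + sin(s)) + (s - 6)*(s + sin(s))*(s*sin(s) + 1)*(3*cos(s) + 1) + (s - 6)*(s + 3*sin(s))*(s*sin(s) + 1)*(cos(s) + 1) + (s + sin(s))*(s + 3*sin(s))*(s*sin(s) + 1)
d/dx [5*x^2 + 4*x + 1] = 10*x + 4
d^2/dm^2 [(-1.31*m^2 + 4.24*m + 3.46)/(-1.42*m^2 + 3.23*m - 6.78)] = (3.5527136788005e-15*m^4 - 5.08217999999999*m^3 - 117.5334*m^2 + 340.14396*m - 70.84238)/(2.863288*m^6 - 19.538916*m^5 + 85.45773*m^4 - 220.281155*m^3 + 408.03057*m^2 - 445.433796*m + 311.665752)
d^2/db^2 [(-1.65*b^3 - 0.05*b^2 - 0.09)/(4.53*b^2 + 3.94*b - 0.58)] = (-5.6843418860808e-14*b^4 - 58.11348*b^3 + 10.753974*b^2 - 12.968388*b - 3.30082)/(92.959677*b^6 + 242.557038*b^5 + 175.259358*b^4 - 0.948751999999999*b^3 - 22.439388*b^2 + 3.976248*b - 0.195112)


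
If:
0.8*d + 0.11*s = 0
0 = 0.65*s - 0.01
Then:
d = -0.00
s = 0.02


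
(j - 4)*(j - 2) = j^2 - 6*j + 8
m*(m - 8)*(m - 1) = m^3 - 9*m^2 + 8*m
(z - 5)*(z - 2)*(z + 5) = z^3 - 2*z^2 - 25*z + 50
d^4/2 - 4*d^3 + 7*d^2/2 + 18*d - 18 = (d/2 + 1)*(d - 6)*(d - 3)*(d - 1)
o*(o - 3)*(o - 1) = o^3 - 4*o^2 + 3*o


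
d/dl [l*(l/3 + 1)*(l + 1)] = l^2 + 8*l/3 + 1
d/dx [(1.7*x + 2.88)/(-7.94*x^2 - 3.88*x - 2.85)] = (13.498*x^2 + 45.7344*x + 6.3294)/(63.0436*x^4 + 61.6144*x^3 + 60.3124*x^2 + 22.116*x + 8.1225)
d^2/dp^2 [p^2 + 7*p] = 2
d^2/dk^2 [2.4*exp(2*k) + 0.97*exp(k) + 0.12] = (9.6*exp(k) + 0.97)*exp(k)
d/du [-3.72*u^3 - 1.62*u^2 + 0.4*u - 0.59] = -11.16*u^2 - 3.24*u + 0.4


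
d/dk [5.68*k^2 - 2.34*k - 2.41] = 11.36*k - 2.34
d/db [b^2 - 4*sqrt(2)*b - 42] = 2*b - 4*sqrt(2)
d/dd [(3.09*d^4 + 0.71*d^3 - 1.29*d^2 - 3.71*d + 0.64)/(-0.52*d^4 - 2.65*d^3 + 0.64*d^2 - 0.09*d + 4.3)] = (-7.8193*d^6 + 2.6136*d^5 - 9.586*d^4 + 34.6884*d^3 + 16.7375*d^2 - 11.9132*d - 15.8954)/(0.2704*d^8 + 2.756*d^7 + 6.3569*d^6 - 3.2984*d^5 - 3.5854*d^4 - 22.9052*d^3 + 5.5121*d^2 - 0.774*d + 18.49)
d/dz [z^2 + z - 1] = 2*z + 1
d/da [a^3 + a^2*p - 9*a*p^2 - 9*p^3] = 3*a^2 + 2*a*p - 9*p^2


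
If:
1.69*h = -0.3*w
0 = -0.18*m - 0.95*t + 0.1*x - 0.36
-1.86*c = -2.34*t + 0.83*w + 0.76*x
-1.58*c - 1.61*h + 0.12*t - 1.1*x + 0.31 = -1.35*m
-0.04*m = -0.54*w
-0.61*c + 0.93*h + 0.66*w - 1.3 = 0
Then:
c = -2.06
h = -0.01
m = 1.13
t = -0.10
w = 0.08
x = 4.64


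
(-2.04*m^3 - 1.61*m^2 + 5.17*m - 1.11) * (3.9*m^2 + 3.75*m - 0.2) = -7.956*m^5 - 13.929*m^4 + 14.5335*m^3 + 15.3805*m^2 - 5.1965*m + 0.222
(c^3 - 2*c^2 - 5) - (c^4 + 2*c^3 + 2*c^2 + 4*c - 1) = -c^4 - c^3 - 4*c^2 - 4*c - 4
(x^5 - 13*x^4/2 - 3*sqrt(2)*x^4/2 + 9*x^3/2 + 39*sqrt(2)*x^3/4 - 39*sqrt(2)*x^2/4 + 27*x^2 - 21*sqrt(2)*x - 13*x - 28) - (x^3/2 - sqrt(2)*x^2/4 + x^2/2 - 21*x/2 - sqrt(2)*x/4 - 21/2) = x^5 - 13*x^4/2 - 3*sqrt(2)*x^4/2 + 4*x^3 + 39*sqrt(2)*x^3/4 - 19*sqrt(2)*x^2/2 + 53*x^2/2 - 83*sqrt(2)*x/4 - 5*x/2 - 35/2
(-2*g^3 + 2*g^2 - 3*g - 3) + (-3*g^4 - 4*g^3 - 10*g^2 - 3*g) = -3*g^4 - 6*g^3 - 8*g^2 - 6*g - 3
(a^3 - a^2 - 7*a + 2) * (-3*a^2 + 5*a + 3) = -3*a^5 + 8*a^4 + 19*a^3 - 44*a^2 - 11*a + 6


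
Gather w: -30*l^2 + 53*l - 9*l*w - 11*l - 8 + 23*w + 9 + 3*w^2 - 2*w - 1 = -30*l^2 + 42*l + 3*w^2 + w*(21 - 9*l)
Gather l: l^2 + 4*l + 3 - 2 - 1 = l^2 + 4*l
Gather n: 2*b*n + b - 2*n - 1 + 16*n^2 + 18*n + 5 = b + 16*n^2 + n*(2*b + 16) + 4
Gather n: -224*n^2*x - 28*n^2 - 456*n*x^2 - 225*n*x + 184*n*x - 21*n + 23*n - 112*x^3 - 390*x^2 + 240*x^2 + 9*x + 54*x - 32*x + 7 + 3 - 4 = n^2*(-224*x - 28) + n*(-456*x^2 - 41*x + 2) - 112*x^3 - 150*x^2 + 31*x + 6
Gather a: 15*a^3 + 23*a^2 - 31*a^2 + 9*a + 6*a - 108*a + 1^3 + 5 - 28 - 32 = 15*a^3 - 8*a^2 - 93*a - 54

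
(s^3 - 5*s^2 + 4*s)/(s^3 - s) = (s - 4)/(s + 1)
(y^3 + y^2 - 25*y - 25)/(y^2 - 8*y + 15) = (y^2 + 6*y + 5)/(y - 3)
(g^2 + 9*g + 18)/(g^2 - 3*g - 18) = (g + 6)/(g - 6)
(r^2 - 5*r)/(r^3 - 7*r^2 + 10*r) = 1/(r - 2)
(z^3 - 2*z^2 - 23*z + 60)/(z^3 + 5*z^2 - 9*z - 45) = (z - 4)/(z + 3)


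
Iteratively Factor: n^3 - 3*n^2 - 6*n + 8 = (n - 4)*(n^2 + n - 2) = (n - 4)*(n + 2)*(n - 1)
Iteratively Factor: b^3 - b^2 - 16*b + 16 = (b + 4)*(b^2 - 5*b + 4) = (b - 4)*(b + 4)*(b - 1)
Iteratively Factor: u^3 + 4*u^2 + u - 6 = (u - 1)*(u^2 + 5*u + 6) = (u - 1)*(u + 3)*(u + 2)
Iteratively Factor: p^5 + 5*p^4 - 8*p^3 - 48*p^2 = (p)*(p^4 + 5*p^3 - 8*p^2 - 48*p) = p*(p - 3)*(p^3 + 8*p^2 + 16*p) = p^2*(p - 3)*(p^2 + 8*p + 16) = p^2*(p - 3)*(p + 4)*(p + 4)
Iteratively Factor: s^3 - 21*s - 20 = (s - 5)*(s^2 + 5*s + 4) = (s - 5)*(s + 4)*(s + 1)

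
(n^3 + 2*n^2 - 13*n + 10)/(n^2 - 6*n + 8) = (n^2 + 4*n - 5)/(n - 4)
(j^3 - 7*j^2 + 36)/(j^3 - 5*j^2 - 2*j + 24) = (j - 6)/(j - 4)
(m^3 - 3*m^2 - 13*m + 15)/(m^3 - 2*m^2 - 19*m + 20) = (m + 3)/(m + 4)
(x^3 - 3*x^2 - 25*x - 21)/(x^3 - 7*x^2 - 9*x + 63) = (x + 1)/(x - 3)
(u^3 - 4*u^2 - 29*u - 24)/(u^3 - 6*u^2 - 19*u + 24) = (u + 1)/(u - 1)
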